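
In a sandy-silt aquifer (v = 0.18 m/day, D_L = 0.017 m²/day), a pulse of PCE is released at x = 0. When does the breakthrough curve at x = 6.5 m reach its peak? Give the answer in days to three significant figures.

For the 1D instantaneous-source solution, setting ∂C/∂t = 0 at fixed x gives v²t² + 2Dt − x² = 0, so t = (√(D² + v²x²) − D)/v².
√(D² + v²x²) = √(0.017² + 0.18² × 6.5²) = 1.170; v² = 0.0324.
t = (1.170 − 0.017)/0.0324 = 35.6 days (vs. the pure-advection estimate x/v = 36.1 d).

35.6 days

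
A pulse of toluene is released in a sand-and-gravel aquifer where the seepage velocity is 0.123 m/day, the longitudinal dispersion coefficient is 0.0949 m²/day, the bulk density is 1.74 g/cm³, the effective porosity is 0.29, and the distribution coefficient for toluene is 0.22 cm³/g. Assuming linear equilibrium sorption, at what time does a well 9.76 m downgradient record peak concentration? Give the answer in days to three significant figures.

170 days

Retardation factor R = 1 + ρ_b·K_d/n = 1 + 1.74 × 0.22/0.29 = 2.320.
Sorption retards both mechanisms: v_R = v/R = 0.05302 m/day, D_R = D/R = 0.04091 m²/day.
Peak time from v_R²t² + 2D_R t − x² = 0: t = (√(D_R² + v_R²x²) − D_R)/v_R².
√(D_R² + v_R²x²) = √(0.04091² + 0.05302² × 9.76²) = 0.5191; v_R² = 0.002811.
t = (0.5191 − 0.04091)/0.002811 = 170 days.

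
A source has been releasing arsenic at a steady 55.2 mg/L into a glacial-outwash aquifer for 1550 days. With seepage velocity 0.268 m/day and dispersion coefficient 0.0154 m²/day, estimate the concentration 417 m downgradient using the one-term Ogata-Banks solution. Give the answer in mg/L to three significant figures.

For a continuous step input, C/C₀ ≈ ½·erfc((x−vt)/(2√(Dt))).
vt = 0.268 × 1550 = 415.4 m and 2√(Dt) = 2√(0.0154 × 1550) = 9.771 m.
Argument (x−vt)/(2√(Dt)) = (417 − 415.4)/9.771 = 0.1637; ½·erfc(0.1637) = 0.4085.
C = 55.2 × 0.4085 = 22.5 mg/L.

22.5 mg/L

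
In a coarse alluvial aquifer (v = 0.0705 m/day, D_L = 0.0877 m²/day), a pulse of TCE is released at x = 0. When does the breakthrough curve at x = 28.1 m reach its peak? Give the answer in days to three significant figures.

381 days

For the 1D instantaneous-source solution, setting ∂C/∂t = 0 at fixed x gives v²t² + 2Dt − x² = 0, so t = (√(D² + v²x²) − D)/v².
√(D² + v²x²) = √(0.0877² + 0.0705² × 28.1²) = 1.983; v² = 0.00497025.
t = (1.983 − 0.0877)/0.00497025 = 381 days (vs. the pure-advection estimate x/v = 399 d).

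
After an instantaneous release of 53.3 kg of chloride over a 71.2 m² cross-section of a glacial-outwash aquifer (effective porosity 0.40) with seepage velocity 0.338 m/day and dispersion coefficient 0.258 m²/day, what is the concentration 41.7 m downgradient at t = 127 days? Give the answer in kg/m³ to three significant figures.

0.0912 kg/m³

For an instantaneous plane source, C(x,t) = M/(n_e·A·√(4πDt)) · exp(−(x−vt)²/(4Dt)), with n_e·A the pore (flow) area.
Plume center vt = 0.338 × 127 = 42.926 m, so the well at 41.7 m is 1.226 m upgradient of the peak.
√(4πDt) = 20.29 m, giving peak height M/(n_e·A·√(4πDt)) = 53.3/(0.40 × 71.2 × 20.29) = 0.09224 kg/m³.
(x−vt)²/(4Dt) = (-1.226)²/(4 × 0.258 × 127) = 0.01147; exp(−0.01147) = 0.9886.
C = 0.09224 × 0.9886 = 0.0912 kg/m³.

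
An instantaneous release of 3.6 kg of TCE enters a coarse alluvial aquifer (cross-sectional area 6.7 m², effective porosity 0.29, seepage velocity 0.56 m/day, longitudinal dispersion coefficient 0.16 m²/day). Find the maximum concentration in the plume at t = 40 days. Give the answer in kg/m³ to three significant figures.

The peak of an instantaneous 1D plume sits at x = vt; there the Gaussian factor is 1 and C_max = M/(n_e·A·√(4πDt)), where n_e·A is the pore area the mass is dissolved in.
√(4πDt) = √(4π × 0.16 × 40) = 8.968 m, so C_max = 3.6/(0.29 × 6.7 × 8.968) = 0.207 kg/m³.

0.207 kg/m³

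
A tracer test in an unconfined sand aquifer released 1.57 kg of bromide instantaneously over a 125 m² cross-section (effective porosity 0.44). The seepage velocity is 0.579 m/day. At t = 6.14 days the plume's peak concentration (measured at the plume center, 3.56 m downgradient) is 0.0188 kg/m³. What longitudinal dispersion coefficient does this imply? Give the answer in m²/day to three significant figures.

0.0299 m²/day

At the plume center C_max = M/(n_e·A·√(4πDt)), so D = M²/(4πt·(n_e·A·C_max)²).
n_e·A·C_max = 0.44 × 125 × 0.0188 = 1.034 kg/m.
D = 1.57²/(4π × 6.14 × 1.034²) = 0.0299 m²/day.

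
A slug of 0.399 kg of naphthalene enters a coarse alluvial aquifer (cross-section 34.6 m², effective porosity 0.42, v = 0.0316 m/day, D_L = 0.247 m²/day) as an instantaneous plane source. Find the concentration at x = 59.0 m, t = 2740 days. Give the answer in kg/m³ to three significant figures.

0.000225 kg/m³

For an instantaneous plane source, C(x,t) = M/(n_e·A·√(4πDt)) · exp(−(x−vt)²/(4Dt)), with n_e·A the pore (flow) area.
Plume center vt = 0.0316 × 2740 = 86.584 m, so the well at 59.0 m is 27.584 m upgradient of the peak.
√(4πDt) = 92.22 m, giving peak height M/(n_e·A·√(4πDt)) = 0.399/(0.42 × 34.6 × 92.22) = 0.0002977 kg/m³.
(x−vt)²/(4Dt) = (-27.584)²/(4 × 0.247 × 2740) = 0.2811; exp(−0.2811) = 0.7550.
C = 0.0002977 × 0.7550 = 0.000225 kg/m³.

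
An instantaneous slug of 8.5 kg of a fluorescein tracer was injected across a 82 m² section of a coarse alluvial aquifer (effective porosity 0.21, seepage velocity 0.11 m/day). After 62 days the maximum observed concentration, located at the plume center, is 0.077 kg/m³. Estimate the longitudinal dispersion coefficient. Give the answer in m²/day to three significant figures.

0.0527 m²/day

At the plume center C_max = M/(n_e·A·√(4πDt)), so D = M²/(4πt·(n_e·A·C_max)²).
n_e·A·C_max = 0.21 × 82 × 0.077 = 1.326 kg/m.
D = 8.5²/(4π × 62 × 1.326²) = 0.0527 m²/day.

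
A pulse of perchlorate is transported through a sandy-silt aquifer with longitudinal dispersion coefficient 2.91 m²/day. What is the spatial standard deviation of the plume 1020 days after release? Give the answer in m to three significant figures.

Dispersive spreading gives a Gaussian with σ² = 2Dt; advection only shifts the center.
σ = √(2 × 2.91 × 1020) = 77.0 m.

77.0 m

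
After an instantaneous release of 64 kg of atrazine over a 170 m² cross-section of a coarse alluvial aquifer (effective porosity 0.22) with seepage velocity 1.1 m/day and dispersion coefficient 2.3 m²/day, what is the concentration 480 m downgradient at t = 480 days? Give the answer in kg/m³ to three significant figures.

0.00862 kg/m³

For an instantaneous plane source, C(x,t) = M/(n_e·A·√(4πDt)) · exp(−(x−vt)²/(4Dt)), with n_e·A the pore (flow) area.
Plume center vt = 1.1 × 480 = 528 m, so the well at 480 m is 48 m upgradient of the peak.
√(4πDt) = 117.8 m, giving peak height M/(n_e·A·√(4πDt)) = 64/(0.22 × 170 × 117.8) = 0.01453 kg/m³.
(x−vt)²/(4Dt) = (-48)²/(4 × 2.3 × 480) = 0.5217; exp(−0.5217) = 0.5935.
C = 0.01453 × 0.5935 = 0.00862 kg/m³.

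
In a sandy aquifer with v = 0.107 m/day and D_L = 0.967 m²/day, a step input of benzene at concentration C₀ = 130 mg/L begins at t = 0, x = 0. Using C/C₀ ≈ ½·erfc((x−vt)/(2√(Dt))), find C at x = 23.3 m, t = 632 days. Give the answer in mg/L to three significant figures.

For a continuous step input, C/C₀ ≈ ½·erfc((x−vt)/(2√(Dt))).
vt = 0.107 × 632 = 67.624 m and 2√(Dt) = 2√(0.967 × 632) = 49.44 m.
Argument (x−vt)/(2√(Dt)) = (23.3 − 67.624)/49.44 = -0.8965; ½·erfc(-0.8965) = 0.8976.
C = 130 × 0.8976 = 117 mg/L.

117 mg/L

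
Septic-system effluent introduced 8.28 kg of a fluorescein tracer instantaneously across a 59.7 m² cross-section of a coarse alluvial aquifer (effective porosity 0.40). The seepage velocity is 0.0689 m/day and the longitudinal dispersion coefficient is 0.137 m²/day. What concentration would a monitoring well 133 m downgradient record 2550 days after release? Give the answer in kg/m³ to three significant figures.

For an instantaneous plane source, C(x,t) = M/(n_e·A·√(4πDt)) · exp(−(x−vt)²/(4Dt)), with n_e·A the pore (flow) area.
Plume center vt = 0.0689 × 2550 = 175.695 m, so the well at 133 m is 42.695 m upgradient of the peak.
√(4πDt) = 66.26 m, giving peak height M/(n_e·A·√(4πDt)) = 8.28/(0.40 × 59.7 × 66.26) = 0.005233 kg/m³.
(x−vt)²/(4Dt) = (-42.695)²/(4 × 0.137 × 2550) = 1.304; exp(−1.304) = 0.2714.
C = 0.005233 × 0.2714 = 0.00142 kg/m³.

0.00142 kg/m³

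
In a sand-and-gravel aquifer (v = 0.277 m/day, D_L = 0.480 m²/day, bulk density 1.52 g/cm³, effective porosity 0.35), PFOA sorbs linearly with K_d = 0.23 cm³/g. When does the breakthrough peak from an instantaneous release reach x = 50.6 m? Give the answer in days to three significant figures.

353 days

Retardation factor R = 1 + ρ_b·K_d/n = 1 + 1.52 × 0.23/0.35 = 1.999.
Sorption retards both mechanisms: v_R = v/R = 0.1386 m/day, D_R = D/R = 0.2401 m²/day.
Peak time from v_R²t² + 2D_R t − x² = 0: t = (√(D_R² + v_R²x²) − D_R)/v_R².
√(D_R² + v_R²x²) = √(0.2401² + 0.1386² × 50.6²) = 7.017; v_R² = 0.01921.
t = (7.017 − 0.2401)/0.01921 = 353 days.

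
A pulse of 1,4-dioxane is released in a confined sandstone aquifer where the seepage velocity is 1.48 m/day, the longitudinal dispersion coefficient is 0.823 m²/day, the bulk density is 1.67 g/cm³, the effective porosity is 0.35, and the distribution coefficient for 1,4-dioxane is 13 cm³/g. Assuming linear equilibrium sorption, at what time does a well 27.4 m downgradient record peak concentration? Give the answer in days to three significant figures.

Retardation factor R = 1 + ρ_b·K_d/n = 1 + 1.67 × 13/0.35 = 63.03.
Sorption retards both mechanisms: v_R = v/R = 0.02348 m/day, D_R = D/R = 0.01306 m²/day.
Peak time from v_R²t² + 2D_R t − x² = 0: t = (√(D_R² + v_R²x²) − D_R)/v_R².
√(D_R² + v_R²x²) = √(0.01306² + 0.02348² × 27.4²) = 0.6435; v_R² = 0.0005513.
t = (0.6435 − 0.01306)/0.0005513 = 1140 days.

1140 days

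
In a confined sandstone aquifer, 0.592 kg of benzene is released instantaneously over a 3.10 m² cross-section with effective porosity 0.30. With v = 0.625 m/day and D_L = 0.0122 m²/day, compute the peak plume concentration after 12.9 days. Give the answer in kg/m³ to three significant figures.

0.453 kg/m³

The peak of an instantaneous 1D plume sits at x = vt; there the Gaussian factor is 1 and C_max = M/(n_e·A·√(4πDt)), where n_e·A is the pore area the mass is dissolved in.
√(4πDt) = √(4π × 0.0122 × 12.9) = 1.406 m, so C_max = 0.592/(0.30 × 3.10 × 1.406) = 0.453 kg/m³.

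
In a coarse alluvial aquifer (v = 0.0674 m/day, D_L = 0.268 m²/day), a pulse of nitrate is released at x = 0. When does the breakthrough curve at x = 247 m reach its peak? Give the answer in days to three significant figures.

3610 days

For the 1D instantaneous-source solution, setting ∂C/∂t = 0 at fixed x gives v²t² + 2Dt − x² = 0, so t = (√(D² + v²x²) − D)/v².
√(D² + v²x²) = √(0.268² + 0.0674² × 247²) = 16.65; v² = 0.00454276.
t = (16.65 − 0.268)/0.00454276 = 3610 days (vs. the pure-advection estimate x/v = 3660 d).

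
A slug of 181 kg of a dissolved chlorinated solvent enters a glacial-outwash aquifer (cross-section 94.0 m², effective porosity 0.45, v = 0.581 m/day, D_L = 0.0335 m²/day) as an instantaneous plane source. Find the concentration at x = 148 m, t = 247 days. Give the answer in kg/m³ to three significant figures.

For an instantaneous plane source, C(x,t) = M/(n_e·A·√(4πDt)) · exp(−(x−vt)²/(4Dt)), with n_e·A the pore (flow) area.
Plume center vt = 0.581 × 247 = 143.507 m, so the well at 148 m is 4.493 m downgradient of the peak.
√(4πDt) = 10.20 m, giving peak height M/(n_e·A·√(4πDt)) = 181/(0.45 × 94.0 × 10.20) = 0.4195 kg/m³.
(x−vt)²/(4Dt) = (4.493)²/(4 × 0.0335 × 247) = 0.6099; exp(−0.6099) = 0.5434.
C = 0.4195 × 0.5434 = 0.228 kg/m³.

0.228 kg/m³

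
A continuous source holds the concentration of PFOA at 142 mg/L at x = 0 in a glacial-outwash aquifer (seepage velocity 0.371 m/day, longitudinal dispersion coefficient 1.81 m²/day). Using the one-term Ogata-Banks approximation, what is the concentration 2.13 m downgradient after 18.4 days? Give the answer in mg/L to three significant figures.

102 mg/L

For a continuous step input, C/C₀ ≈ ½·erfc((x−vt)/(2√(Dt))).
vt = 0.371 × 18.4 = 6.8264 m and 2√(Dt) = 2√(1.81 × 18.4) = 11.54 m.
Argument (x−vt)/(2√(Dt)) = (2.13 − 6.8264)/11.54 = -0.4070; ½·erfc(-0.4070) = 0.7176.
C = 142 × 0.7176 = 102 mg/L.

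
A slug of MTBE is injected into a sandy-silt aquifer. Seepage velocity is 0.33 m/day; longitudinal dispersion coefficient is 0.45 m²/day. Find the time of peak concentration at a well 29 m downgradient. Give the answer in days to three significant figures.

83.8 days

For the 1D instantaneous-source solution, setting ∂C/∂t = 0 at fixed x gives v²t² + 2Dt − x² = 0, so t = (√(D² + v²x²) − D)/v².
√(D² + v²x²) = √(0.45² + 0.33² × 29²) = 9.581; v² = 0.1089.
t = (9.581 − 0.45)/0.1089 = 83.8 days (vs. the pure-advection estimate x/v = 87.9 d).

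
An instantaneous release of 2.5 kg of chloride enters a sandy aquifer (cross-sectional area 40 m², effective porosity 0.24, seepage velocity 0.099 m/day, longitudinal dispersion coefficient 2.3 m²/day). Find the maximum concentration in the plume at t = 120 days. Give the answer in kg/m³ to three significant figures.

The peak of an instantaneous 1D plume sits at x = vt; there the Gaussian factor is 1 and C_max = M/(n_e·A·√(4πDt)), where n_e·A is the pore area the mass is dissolved in.
√(4πDt) = √(4π × 2.3 × 120) = 58.89 m, so C_max = 2.5/(0.24 × 40 × 58.89) = 0.00442 kg/m³.

0.00442 kg/m³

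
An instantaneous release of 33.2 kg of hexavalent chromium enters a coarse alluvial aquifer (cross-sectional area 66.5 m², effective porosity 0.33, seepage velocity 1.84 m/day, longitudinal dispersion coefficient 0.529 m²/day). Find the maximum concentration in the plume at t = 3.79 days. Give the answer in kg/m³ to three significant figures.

The peak of an instantaneous 1D plume sits at x = vt; there the Gaussian factor is 1 and C_max = M/(n_e·A·√(4πDt)), where n_e·A is the pore area the mass is dissolved in.
√(4πDt) = √(4π × 0.529 × 3.79) = 5.019 m, so C_max = 33.2/(0.33 × 66.5 × 5.019) = 0.301 kg/m³.

0.301 kg/m³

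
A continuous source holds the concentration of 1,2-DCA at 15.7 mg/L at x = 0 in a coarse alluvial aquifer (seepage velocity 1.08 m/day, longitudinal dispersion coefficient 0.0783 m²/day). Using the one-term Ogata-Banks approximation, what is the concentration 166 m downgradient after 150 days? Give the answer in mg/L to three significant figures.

For a continuous step input, C/C₀ ≈ ½·erfc((x−vt)/(2√(Dt))).
vt = 1.08 × 150 = 162 m and 2√(Dt) = 2√(0.0783 × 150) = 6.854 m.
Argument (x−vt)/(2√(Dt)) = (166 − 162)/6.854 = 0.5836; ½·erfc(0.5836) = 0.2046.
C = 15.7 × 0.2046 = 3.21 mg/L.

3.21 mg/L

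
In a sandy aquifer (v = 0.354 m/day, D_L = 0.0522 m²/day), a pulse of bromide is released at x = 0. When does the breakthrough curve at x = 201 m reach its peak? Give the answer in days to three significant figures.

567 days

For the 1D instantaneous-source solution, setting ∂C/∂t = 0 at fixed x gives v²t² + 2Dt − x² = 0, so t = (√(D² + v²x²) − D)/v².
√(D² + v²x²) = √(0.0522² + 0.354² × 201²) = 71.15; v² = 0.125316.
t = (71.15 − 0.0522)/0.125316 = 567 days (vs. the pure-advection estimate x/v = 568 d).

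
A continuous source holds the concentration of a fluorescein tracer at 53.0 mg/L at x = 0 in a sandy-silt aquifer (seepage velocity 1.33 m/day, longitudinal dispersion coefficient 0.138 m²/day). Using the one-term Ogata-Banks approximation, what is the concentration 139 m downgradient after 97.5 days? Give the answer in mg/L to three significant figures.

1.91 mg/L

For a continuous step input, C/C₀ ≈ ½·erfc((x−vt)/(2√(Dt))).
vt = 1.33 × 97.5 = 129.675 m and 2√(Dt) = 2√(0.138 × 97.5) = 7.336 m.
Argument (x−vt)/(2√(Dt)) = (139 − 129.675)/7.336 = 1.271; ½·erfc(1.271) = 0.03613.
C = 53.0 × 0.03613 = 1.91 mg/L.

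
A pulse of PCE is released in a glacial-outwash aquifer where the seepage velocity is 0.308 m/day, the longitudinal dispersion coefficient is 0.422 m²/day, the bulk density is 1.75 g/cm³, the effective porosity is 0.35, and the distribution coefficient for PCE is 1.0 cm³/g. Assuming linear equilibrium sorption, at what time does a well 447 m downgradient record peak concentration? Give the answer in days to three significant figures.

Retardation factor R = 1 + ρ_b·K_d/n = 1 + 1.75 × 1.0/0.35 = 6.000.
Sorption retards both mechanisms: v_R = v/R = 0.05133 m/day, D_R = D/R = 0.07033 m²/day.
Peak time from v_R²t² + 2D_R t − x² = 0: t = (√(D_R² + v_R²x²) − D_R)/v_R².
√(D_R² + v_R²x²) = √(0.07033² + 0.05133² × 447²) = 22.94; v_R² = 0.002635.
t = (22.94 − 0.07033)/0.002635 = 8680 days.

8680 days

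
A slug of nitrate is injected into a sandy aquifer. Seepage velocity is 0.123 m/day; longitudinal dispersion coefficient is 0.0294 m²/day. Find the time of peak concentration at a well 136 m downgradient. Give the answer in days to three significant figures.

For the 1D instantaneous-source solution, setting ∂C/∂t = 0 at fixed x gives v²t² + 2Dt − x² = 0, so t = (√(D² + v²x²) − D)/v².
√(D² + v²x²) = √(0.0294² + 0.123² × 136²) = 16.73; v² = 0.015129.
t = (16.73 − 0.0294)/0.015129 = 1100 days (vs. the pure-advection estimate x/v = 1110 d).

1100 days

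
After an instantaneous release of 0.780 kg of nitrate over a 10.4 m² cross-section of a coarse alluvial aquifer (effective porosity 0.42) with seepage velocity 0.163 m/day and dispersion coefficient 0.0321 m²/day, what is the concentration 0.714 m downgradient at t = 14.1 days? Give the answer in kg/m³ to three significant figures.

0.0187 kg/m³

For an instantaneous plane source, C(x,t) = M/(n_e·A·√(4πDt)) · exp(−(x−vt)²/(4Dt)), with n_e·A the pore (flow) area.
Plume center vt = 0.163 × 14.1 = 2.2983 m, so the well at 0.714 m is 1.5843 m upgradient of the peak.
√(4πDt) = 2.385 m, giving peak height M/(n_e·A·√(4πDt)) = 0.780/(0.42 × 10.4 × 2.385) = 0.07487 kg/m³.
(x−vt)²/(4Dt) = (-1.5843)²/(4 × 0.0321 × 14.1) = 1.386; exp(−1.386) = 0.2501.
C = 0.07487 × 0.2501 = 0.0187 kg/m³.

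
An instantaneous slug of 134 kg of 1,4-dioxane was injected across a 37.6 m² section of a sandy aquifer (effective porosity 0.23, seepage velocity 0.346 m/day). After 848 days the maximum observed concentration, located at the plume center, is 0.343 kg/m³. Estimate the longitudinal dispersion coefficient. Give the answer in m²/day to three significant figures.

At the plume center C_max = M/(n_e·A·√(4πDt)), so D = M²/(4πt·(n_e·A·C_max)²).
n_e·A·C_max = 0.23 × 37.6 × 0.343 = 2.966 kg/m.
D = 134²/(4π × 848 × 2.966²) = 0.192 m²/day.

0.192 m²/day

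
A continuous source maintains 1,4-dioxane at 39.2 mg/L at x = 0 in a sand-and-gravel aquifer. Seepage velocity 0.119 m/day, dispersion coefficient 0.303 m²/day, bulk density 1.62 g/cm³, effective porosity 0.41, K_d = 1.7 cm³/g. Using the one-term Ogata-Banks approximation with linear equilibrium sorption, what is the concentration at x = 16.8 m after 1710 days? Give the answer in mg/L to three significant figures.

Retardation factor R = 1 + ρ_b·K_d/n = 1 + 1.62 × 1.7/0.41 = 7.717.
Sorption retards both mechanisms: v_R = v/R = 0.01542 m/day, D_R = D/R = 0.03926 m²/day.
v_R·t = 0.01542 × 1710 = 26.3682 m; 2√(D_R t) = 16.39 m; argument = (16.8 − 26.3682)/16.39 = -0.5838.
C = C₀ × ½·erfc(-0.5838) = 39.2 × 0.7955 = 31.2 mg/L.

31.2 mg/L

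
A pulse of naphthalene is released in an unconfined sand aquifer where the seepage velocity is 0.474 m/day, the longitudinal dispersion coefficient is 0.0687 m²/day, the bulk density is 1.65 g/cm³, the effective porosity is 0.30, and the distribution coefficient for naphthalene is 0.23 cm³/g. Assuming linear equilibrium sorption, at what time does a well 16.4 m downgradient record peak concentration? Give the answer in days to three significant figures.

Retardation factor R = 1 + ρ_b·K_d/n = 1 + 1.65 × 0.23/0.30 = 2.265.
Sorption retards both mechanisms: v_R = v/R = 0.2093 m/day, D_R = D/R = 0.03033 m²/day.
Peak time from v_R²t² + 2D_R t − x² = 0: t = (√(D_R² + v_R²x²) − D_R)/v_R².
√(D_R² + v_R²x²) = √(0.03033² + 0.2093² × 16.4²) = 3.433; v_R² = 0.04381.
t = (3.433 − 0.03033)/0.04381 = 77.7 days.

77.7 days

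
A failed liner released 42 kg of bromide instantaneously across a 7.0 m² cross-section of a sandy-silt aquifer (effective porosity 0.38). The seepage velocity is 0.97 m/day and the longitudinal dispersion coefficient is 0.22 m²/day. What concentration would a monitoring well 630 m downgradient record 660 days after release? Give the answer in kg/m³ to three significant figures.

For an instantaneous plane source, C(x,t) = M/(n_e·A·√(4πDt)) · exp(−(x−vt)²/(4Dt)), with n_e·A the pore (flow) area.
Plume center vt = 0.97 × 660 = 640.2 m, so the well at 630 m is 10.2 m upgradient of the peak.
√(4πDt) = 42.72 m, giving peak height M/(n_e·A·√(4πDt)) = 42/(0.38 × 7.0 × 42.72) = 0.3696 kg/m³.
(x−vt)²/(4Dt) = (-10.2)²/(4 × 0.22 × 660) = 0.1791; exp(−0.1791) = 0.8360.
C = 0.3696 × 0.8360 = 0.309 kg/m³.

0.309 kg/m³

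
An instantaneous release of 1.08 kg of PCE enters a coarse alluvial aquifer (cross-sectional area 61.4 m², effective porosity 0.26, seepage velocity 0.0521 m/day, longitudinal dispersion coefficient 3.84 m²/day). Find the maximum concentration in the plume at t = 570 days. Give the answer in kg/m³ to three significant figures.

0.000408 kg/m³

The peak of an instantaneous 1D plume sits at x = vt; there the Gaussian factor is 1 and C_max = M/(n_e·A·√(4πDt)), where n_e·A is the pore area the mass is dissolved in.
√(4πDt) = √(4π × 3.84 × 570) = 165.8 m, so C_max = 1.08/(0.26 × 61.4 × 165.8) = 0.000408 kg/m³.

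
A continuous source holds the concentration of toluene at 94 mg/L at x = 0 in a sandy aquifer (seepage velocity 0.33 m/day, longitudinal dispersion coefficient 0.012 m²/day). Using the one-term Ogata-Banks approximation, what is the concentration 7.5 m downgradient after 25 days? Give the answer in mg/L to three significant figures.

For a continuous step input, C/C₀ ≈ ½·erfc((x−vt)/(2√(Dt))).
vt = 0.33 × 25 = 8.25 m and 2√(Dt) = 2√(0.012 × 25) = 1.095 m.
Argument (x−vt)/(2√(Dt)) = (7.5 − 8.25)/1.095 = -0.6849; ½·erfc(-0.6849) = 0.8336.
C = 94 × 0.8336 = 78.4 mg/L.

78.4 mg/L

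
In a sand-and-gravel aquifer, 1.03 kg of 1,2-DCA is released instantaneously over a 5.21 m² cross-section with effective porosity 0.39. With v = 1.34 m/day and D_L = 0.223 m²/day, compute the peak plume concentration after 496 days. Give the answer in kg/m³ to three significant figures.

The peak of an instantaneous 1D plume sits at x = vt; there the Gaussian factor is 1 and C_max = M/(n_e·A·√(4πDt)), where n_e·A is the pore area the mass is dissolved in.
√(4πDt) = √(4π × 0.223 × 496) = 37.28 m, so C_max = 1.03/(0.39 × 5.21 × 37.28) = 0.0136 kg/m³.

0.0136 kg/m³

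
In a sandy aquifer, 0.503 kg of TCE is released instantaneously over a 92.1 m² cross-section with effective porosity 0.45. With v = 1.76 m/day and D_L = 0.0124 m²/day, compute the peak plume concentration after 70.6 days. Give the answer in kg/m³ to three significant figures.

0.00366 kg/m³

The peak of an instantaneous 1D plume sits at x = vt; there the Gaussian factor is 1 and C_max = M/(n_e·A·√(4πDt)), where n_e·A is the pore area the mass is dissolved in.
√(4πDt) = √(4π × 0.0124 × 70.6) = 3.317 m, so C_max = 0.503/(0.45 × 92.1 × 3.317) = 0.00366 kg/m³.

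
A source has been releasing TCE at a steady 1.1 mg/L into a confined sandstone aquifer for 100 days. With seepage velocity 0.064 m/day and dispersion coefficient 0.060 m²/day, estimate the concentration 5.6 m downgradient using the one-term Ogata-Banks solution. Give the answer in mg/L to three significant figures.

For a continuous step input, C/C₀ ≈ ½·erfc((x−vt)/(2√(Dt))).
vt = 0.064 × 100 = 6.4 m and 2√(Dt) = 2√(0.060 × 100) = 4.899 m.
Argument (x−vt)/(2√(Dt)) = (5.6 − 6.4)/4.899 = -0.1633; ½·erfc(-0.1633) = 0.5913.
C = 1.1 × 0.5913 = 0.650 mg/L.

0.650 mg/L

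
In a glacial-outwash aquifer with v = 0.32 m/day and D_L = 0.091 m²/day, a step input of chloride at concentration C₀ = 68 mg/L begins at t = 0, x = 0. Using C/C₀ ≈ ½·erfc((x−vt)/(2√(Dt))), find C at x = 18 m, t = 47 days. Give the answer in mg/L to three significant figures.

10.6 mg/L

For a continuous step input, C/C₀ ≈ ½·erfc((x−vt)/(2√(Dt))).
vt = 0.32 × 47 = 15.04 m and 2√(Dt) = 2√(0.091 × 47) = 4.136 m.
Argument (x−vt)/(2√(Dt)) = (18 − 15.04)/4.136 = 0.7157; ½·erfc(0.7157) = 0.1557.
C = 68 × 0.1557 = 10.6 mg/L.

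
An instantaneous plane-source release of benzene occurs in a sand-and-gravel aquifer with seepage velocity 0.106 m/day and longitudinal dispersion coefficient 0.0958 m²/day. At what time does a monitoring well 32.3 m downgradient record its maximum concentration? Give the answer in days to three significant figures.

296 days

For the 1D instantaneous-source solution, setting ∂C/∂t = 0 at fixed x gives v²t² + 2Dt − x² = 0, so t = (√(D² + v²x²) − D)/v².
√(D² + v²x²) = √(0.0958² + 0.106² × 32.3²) = 3.425; v² = 0.011236.
t = (3.425 − 0.0958)/0.011236 = 296 days (vs. the pure-advection estimate x/v = 305 d).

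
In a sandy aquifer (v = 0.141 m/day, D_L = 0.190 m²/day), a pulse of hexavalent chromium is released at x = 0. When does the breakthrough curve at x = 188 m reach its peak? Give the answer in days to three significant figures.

1320 days

For the 1D instantaneous-source solution, setting ∂C/∂t = 0 at fixed x gives v²t² + 2Dt − x² = 0, so t = (√(D² + v²x²) − D)/v².
√(D² + v²x²) = √(0.190² + 0.141² × 188²) = 26.51; v² = 0.019881.
t = (26.51 − 0.190)/0.019881 = 1320 days (vs. the pure-advection estimate x/v = 1330 d).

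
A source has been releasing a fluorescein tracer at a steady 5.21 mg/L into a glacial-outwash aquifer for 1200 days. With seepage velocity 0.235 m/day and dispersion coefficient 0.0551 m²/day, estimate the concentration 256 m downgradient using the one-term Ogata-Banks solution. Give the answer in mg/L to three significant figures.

5.15 mg/L

For a continuous step input, C/C₀ ≈ ½·erfc((x−vt)/(2√(Dt))).
vt = 0.235 × 1200 = 282 m and 2√(Dt) = 2√(0.0551 × 1200) = 16.26 m.
Argument (x−vt)/(2√(Dt)) = (256 − 282)/16.26 = -1.599; ½·erfc(-1.599) = 0.9881.
C = 5.21 × 0.9881 = 5.15 mg/L.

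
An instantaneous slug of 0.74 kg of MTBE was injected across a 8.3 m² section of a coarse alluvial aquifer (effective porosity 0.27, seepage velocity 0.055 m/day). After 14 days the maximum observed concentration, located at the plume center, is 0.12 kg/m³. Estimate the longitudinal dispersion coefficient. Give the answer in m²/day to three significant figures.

0.0430 m²/day

At the plume center C_max = M/(n_e·A·√(4πDt)), so D = M²/(4πt·(n_e·A·C_max)²).
n_e·A·C_max = 0.27 × 8.3 × 0.12 = 0.2689 kg/m.
D = 0.74²/(4π × 14 × 0.2689²) = 0.0430 m²/day.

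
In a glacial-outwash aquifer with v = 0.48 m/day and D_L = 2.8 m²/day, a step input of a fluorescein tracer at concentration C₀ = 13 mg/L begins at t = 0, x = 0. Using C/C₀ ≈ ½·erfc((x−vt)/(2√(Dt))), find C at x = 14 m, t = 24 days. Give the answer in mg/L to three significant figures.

For a continuous step input, C/C₀ ≈ ½·erfc((x−vt)/(2√(Dt))).
vt = 0.48 × 24 = 11.52 m and 2√(Dt) = 2√(2.8 × 24) = 16.40 m.
Argument (x−vt)/(2√(Dt)) = (14 − 11.52)/16.40 = 0.1512; ½·erfc(0.1512) = 0.4153.
C = 13 × 0.4153 = 5.40 mg/L.

5.40 mg/L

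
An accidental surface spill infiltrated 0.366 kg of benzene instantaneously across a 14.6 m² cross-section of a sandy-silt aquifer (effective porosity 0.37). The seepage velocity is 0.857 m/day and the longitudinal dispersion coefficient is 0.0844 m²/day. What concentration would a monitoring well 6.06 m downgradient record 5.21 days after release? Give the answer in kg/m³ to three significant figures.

0.00679 kg/m³

For an instantaneous plane source, C(x,t) = M/(n_e·A·√(4πDt)) · exp(−(x−vt)²/(4Dt)), with n_e·A the pore (flow) area.
Plume center vt = 0.857 × 5.21 = 4.46497 m, so the well at 6.06 m is 1.59503 m downgradient of the peak.
√(4πDt) = 2.351 m, giving peak height M/(n_e·A·√(4πDt)) = 0.366/(0.37 × 14.6 × 2.351) = 0.02882 kg/m³.
(x−vt)²/(4Dt) = (1.59503)²/(4 × 0.0844 × 5.21) = 1.446; exp(−1.446) = 0.2355.
C = 0.02882 × 0.2355 = 0.00679 kg/m³.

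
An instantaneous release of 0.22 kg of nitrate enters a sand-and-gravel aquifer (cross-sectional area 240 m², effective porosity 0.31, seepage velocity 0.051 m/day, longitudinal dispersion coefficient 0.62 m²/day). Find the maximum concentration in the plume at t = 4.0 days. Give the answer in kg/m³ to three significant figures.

The peak of an instantaneous 1D plume sits at x = vt; there the Gaussian factor is 1 and C_max = M/(n_e·A·√(4πDt)), where n_e·A is the pore area the mass is dissolved in.
√(4πDt) = √(4π × 0.62 × 4.0) = 5.583 m, so C_max = 0.22/(0.31 × 240 × 5.583) = 0.000530 kg/m³.

0.000530 kg/m³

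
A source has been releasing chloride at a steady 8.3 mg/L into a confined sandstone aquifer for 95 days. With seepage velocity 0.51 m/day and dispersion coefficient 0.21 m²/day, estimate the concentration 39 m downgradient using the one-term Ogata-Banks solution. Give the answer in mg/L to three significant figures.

7.74 mg/L

For a continuous step input, C/C₀ ≈ ½·erfc((x−vt)/(2√(Dt))).
vt = 0.51 × 95 = 48.45 m and 2√(Dt) = 2√(0.21 × 95) = 8.933 m.
Argument (x−vt)/(2√(Dt)) = (39 − 48.45)/8.933 = -1.058; ½·erfc(-1.058) = 0.9327.
C = 8.3 × 0.9327 = 7.74 mg/L.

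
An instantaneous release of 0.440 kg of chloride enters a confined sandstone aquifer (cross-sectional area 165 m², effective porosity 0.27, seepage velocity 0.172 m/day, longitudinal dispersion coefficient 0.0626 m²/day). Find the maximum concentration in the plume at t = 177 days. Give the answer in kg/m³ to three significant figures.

0.000837 kg/m³

The peak of an instantaneous 1D plume sits at x = vt; there the Gaussian factor is 1 and C_max = M/(n_e·A·√(4πDt)), where n_e·A is the pore area the mass is dissolved in.
√(4πDt) = √(4π × 0.0626 × 177) = 11.80 m, so C_max = 0.440/(0.27 × 165 × 11.80) = 0.000837 kg/m³.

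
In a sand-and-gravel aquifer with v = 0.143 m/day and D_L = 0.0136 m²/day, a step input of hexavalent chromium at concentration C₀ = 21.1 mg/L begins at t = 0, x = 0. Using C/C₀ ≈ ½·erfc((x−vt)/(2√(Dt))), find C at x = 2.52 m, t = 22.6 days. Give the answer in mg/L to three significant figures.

For a continuous step input, C/C₀ ≈ ½·erfc((x−vt)/(2√(Dt))).
vt = 0.143 × 22.6 = 3.2318 m and 2√(Dt) = 2√(0.0136 × 22.6) = 1.109 m.
Argument (x−vt)/(2√(Dt)) = (2.52 − 3.2318)/1.109 = -0.6418; ½·erfc(-0.6418) = 0.8180.
C = 21.1 × 0.8180 = 17.3 mg/L.

17.3 mg/L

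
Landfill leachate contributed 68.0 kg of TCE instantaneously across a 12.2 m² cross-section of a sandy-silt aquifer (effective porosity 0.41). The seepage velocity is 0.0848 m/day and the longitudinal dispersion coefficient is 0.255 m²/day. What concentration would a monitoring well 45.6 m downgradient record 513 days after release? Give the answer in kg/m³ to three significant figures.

0.332 kg/m³

For an instantaneous plane source, C(x,t) = M/(n_e·A·√(4πDt)) · exp(−(x−vt)²/(4Dt)), with n_e·A the pore (flow) area.
Plume center vt = 0.0848 × 513 = 43.5024 m, so the well at 45.6 m is 2.0976 m downgradient of the peak.
√(4πDt) = 40.54 m, giving peak height M/(n_e·A·√(4πDt)) = 68.0/(0.41 × 12.2 × 40.54) = 0.3353 kg/m³.
(x−vt)²/(4Dt) = (2.0976)²/(4 × 0.255 × 513) = 0.008409; exp(−0.008409) = 0.9916.
C = 0.3353 × 0.9916 = 0.332 kg/m³.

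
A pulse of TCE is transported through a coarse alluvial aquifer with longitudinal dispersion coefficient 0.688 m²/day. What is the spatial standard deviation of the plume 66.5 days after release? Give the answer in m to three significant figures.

9.57 m

Dispersive spreading gives a Gaussian with σ² = 2Dt; advection only shifts the center.
σ = √(2 × 0.688 × 66.5) = 9.57 m.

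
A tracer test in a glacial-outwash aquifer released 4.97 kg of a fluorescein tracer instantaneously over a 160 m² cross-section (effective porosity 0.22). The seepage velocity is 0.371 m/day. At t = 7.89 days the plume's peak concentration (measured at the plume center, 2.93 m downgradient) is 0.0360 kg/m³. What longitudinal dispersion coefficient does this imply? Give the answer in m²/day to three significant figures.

At the plume center C_max = M/(n_e·A·√(4πDt)), so D = M²/(4πt·(n_e·A·C_max)²).
n_e·A·C_max = 0.22 × 160 × 0.0360 = 1.267 kg/m.
D = 4.97²/(4π × 7.89 × 1.267²) = 0.155 m²/day.

0.155 m²/day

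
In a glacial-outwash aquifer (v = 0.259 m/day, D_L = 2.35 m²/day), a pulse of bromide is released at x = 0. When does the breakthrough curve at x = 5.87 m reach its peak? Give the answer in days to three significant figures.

For the 1D instantaneous-source solution, setting ∂C/∂t = 0 at fixed x gives v²t² + 2Dt − x² = 0, so t = (√(D² + v²x²) − D)/v².
√(D² + v²x²) = √(2.35² + 0.259² × 5.87²) = 2.799; v² = 0.067081.
t = (2.799 − 2.35)/0.067081 = 6.69 days (vs. the pure-advection estimate x/v = 22.7 d).

6.69 days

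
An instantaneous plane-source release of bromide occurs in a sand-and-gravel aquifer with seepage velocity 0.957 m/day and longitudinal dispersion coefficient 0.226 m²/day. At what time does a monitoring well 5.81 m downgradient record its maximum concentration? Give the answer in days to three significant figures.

5.83 days

For the 1D instantaneous-source solution, setting ∂C/∂t = 0 at fixed x gives v²t² + 2Dt − x² = 0, so t = (√(D² + v²x²) − D)/v².
√(D² + v²x²) = √(0.226² + 0.957² × 5.81²) = 5.565; v² = 0.915849.
t = (5.565 − 0.226)/0.915849 = 5.83 days (vs. the pure-advection estimate x/v = 6.07 d).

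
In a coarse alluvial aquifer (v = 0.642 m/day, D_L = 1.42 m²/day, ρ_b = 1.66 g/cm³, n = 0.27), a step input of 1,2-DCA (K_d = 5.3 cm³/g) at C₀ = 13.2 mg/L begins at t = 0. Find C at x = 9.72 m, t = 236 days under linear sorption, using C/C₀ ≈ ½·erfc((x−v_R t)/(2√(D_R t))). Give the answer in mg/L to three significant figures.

1.61 mg/L

Retardation factor R = 1 + ρ_b·K_d/n = 1 + 1.66 × 5.3/0.27 = 33.59.
Sorption retards both mechanisms: v_R = v/R = 0.01911 m/day, D_R = D/R = 0.04227 m²/day.
v_R·t = 0.01911 × 236 = 4.50996 m; 2√(D_R t) = 6.317 m; argument = (9.72 − 4.50996)/6.317 = 0.8248.
C = C₀ × ½·erfc(0.8248) = 13.2 × 0.1217 = 1.61 mg/L.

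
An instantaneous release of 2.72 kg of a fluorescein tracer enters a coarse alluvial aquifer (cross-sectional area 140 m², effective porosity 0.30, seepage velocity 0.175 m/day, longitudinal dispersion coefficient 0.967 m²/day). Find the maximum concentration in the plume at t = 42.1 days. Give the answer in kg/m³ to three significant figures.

The peak of an instantaneous 1D plume sits at x = vt; there the Gaussian factor is 1 and C_max = M/(n_e·A·√(4πDt)), where n_e·A is the pore area the mass is dissolved in.
√(4πDt) = √(4π × 0.967 × 42.1) = 22.62 m, so C_max = 2.72/(0.30 × 140 × 22.62) = 0.00286 kg/m³.

0.00286 kg/m³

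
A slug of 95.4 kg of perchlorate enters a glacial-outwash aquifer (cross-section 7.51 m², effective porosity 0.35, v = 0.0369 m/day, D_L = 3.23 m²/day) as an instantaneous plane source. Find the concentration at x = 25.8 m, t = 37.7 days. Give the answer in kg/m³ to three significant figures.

For an instantaneous plane source, C(x,t) = M/(n_e·A·√(4πDt)) · exp(−(x−vt)²/(4Dt)), with n_e·A the pore (flow) area.
Plume center vt = 0.0369 × 37.7 = 1.39113 m, so the well at 25.8 m is 24.40887 m downgradient of the peak.
√(4πDt) = 39.12 m, giving peak height M/(n_e·A·√(4πDt)) = 95.4/(0.35 × 7.51 × 39.12) = 0.9278 kg/m³.
(x−vt)²/(4Dt) = (24.40887)²/(4 × 3.23 × 37.7) = 1.223; exp(−1.223) = 0.2943.
C = 0.9278 × 0.2943 = 0.273 kg/m³.

0.273 kg/m³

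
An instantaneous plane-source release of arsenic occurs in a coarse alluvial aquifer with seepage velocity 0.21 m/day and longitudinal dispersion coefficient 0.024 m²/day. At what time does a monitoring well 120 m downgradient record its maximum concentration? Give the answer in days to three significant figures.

571 days

For the 1D instantaneous-source solution, setting ∂C/∂t = 0 at fixed x gives v²t² + 2Dt − x² = 0, so t = (√(D² + v²x²) − D)/v².
√(D² + v²x²) = √(0.024² + 0.21² × 120²) = 25.20; v² = 0.0441.
t = (25.20 − 0.024)/0.0441 = 571 days (vs. the pure-advection estimate x/v = 571 d).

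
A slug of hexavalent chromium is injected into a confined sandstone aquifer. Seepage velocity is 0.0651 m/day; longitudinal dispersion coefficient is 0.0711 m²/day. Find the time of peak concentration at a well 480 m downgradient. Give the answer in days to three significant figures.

For the 1D instantaneous-source solution, setting ∂C/∂t = 0 at fixed x gives v²t² + 2Dt − x² = 0, so t = (√(D² + v²x²) − D)/v².
√(D² + v²x²) = √(0.0711² + 0.0651² × 480²) = 31.25; v² = 0.00423801.
t = (31.25 − 0.0711)/0.00423801 = 7360 days (vs. the pure-advection estimate x/v = 7370 d).

7360 days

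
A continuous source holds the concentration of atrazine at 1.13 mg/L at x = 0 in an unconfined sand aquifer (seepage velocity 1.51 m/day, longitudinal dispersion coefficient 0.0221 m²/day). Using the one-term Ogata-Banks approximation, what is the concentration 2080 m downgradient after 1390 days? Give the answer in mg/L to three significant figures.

For a continuous step input, C/C₀ ≈ ½·erfc((x−vt)/(2√(Dt))).
vt = 1.51 × 1390 = 2098.9 m and 2√(Dt) = 2√(0.0221 × 1390) = 11.08 m.
Argument (x−vt)/(2√(Dt)) = (2080 − 2098.9)/11.08 = -1.706; ½·erfc(-1.706) = 0.9921.
C = 1.13 × 0.9921 = 1.12 mg/L.

1.12 mg/L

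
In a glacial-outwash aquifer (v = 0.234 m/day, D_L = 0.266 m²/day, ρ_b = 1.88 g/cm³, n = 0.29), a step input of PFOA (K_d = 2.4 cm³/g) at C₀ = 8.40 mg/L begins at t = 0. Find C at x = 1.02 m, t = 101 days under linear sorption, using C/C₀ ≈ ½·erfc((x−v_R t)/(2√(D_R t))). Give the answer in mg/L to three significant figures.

4.95 mg/L

Retardation factor R = 1 + ρ_b·K_d/n = 1 + 1.88 × 2.4/0.29 = 16.56.
Sorption retards both mechanisms: v_R = v/R = 0.01413 m/day, D_R = D/R = 0.01606 m²/day.
v_R·t = 0.01413 × 101 = 1.42713 m; 2√(D_R t) = 2.547 m; argument = (1.02 − 1.42713)/2.547 = -0.1598.
C = C₀ × ½·erfc(-0.1598) = 8.40 × 0.5894 = 4.95 mg/L.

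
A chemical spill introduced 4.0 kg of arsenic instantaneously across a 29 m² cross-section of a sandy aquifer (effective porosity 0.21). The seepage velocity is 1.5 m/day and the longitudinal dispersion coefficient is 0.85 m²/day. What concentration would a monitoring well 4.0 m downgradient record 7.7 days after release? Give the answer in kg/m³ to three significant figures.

For an instantaneous plane source, C(x,t) = M/(n_e·A·√(4πDt)) · exp(−(x−vt)²/(4Dt)), with n_e·A the pore (flow) area.
Plume center vt = 1.5 × 7.7 = 11.55 m, so the well at 4.0 m is 7.55 m upgradient of the peak.
√(4πDt) = 9.069 m, giving peak height M/(n_e·A·√(4πDt)) = 4.0/(0.21 × 29 × 9.069) = 0.07242 kg/m³.
(x−vt)²/(4Dt) = (-7.55)²/(4 × 0.85 × 7.7) = 2.177; exp(−2.177) = 0.1134.
C = 0.07242 × 0.1134 = 0.00821 kg/m³.

0.00821 kg/m³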